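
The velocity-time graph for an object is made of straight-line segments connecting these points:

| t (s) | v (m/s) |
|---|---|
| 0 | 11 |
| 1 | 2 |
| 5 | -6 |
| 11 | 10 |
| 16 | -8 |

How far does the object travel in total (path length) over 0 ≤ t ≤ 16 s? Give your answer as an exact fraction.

583/9 m

Total distance travelled is ∫|v| dt — sum the magnitudes of each area piece.
0–1 s: |½(11 + 2)(1)| = 6.5 m
1–5 s: v = 0 at t = 2 s; triangle areas 1 + 9 = 10 m
5–11 s: v = 0 at t = 7.25 s; triangle areas 6.75 + 18.75 = 25.5 m
11–16 s: v = 0 at t = 124/9 s; triangle areas 125/9 + 80/9 = 205/9 m
Total distance = 583/9 m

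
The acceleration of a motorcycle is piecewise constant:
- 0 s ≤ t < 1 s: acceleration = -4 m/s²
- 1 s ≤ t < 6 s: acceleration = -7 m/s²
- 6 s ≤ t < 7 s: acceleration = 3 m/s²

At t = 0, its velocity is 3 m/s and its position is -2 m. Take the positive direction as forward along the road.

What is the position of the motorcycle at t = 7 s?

On each constant-a segment, Δv = aΔt and Δx = v₀Δt + ½aΔt²; chain segment to segment.
0–1 s: v starts 3 m/s; Δx = 3·1 + ½·-4·1² = 1 m; v ends -1 m/s.
1–6 s: v starts -1 m/s; Δx = -1·5 + ½·-7·5² = -92.5 m; v ends -36 m/s.
6–7 s: v starts -36 m/s; Δx = -36·1 + ½·3·1² = -34.5 m; v ends -33 m/s.
x(7) = -2 + Σ Δx = -128 m.

-128 m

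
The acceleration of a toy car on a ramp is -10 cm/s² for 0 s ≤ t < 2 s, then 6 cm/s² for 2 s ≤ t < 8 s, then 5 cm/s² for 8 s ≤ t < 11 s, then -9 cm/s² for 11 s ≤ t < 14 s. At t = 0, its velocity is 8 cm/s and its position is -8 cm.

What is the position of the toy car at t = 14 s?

195 cm

On each constant-a segment, Δv = aΔt and Δx = v₀Δt + ½aΔt²; chain segment to segment.
0–2 s: v starts 8 cm/s; Δx = 8·2 + ½·-10·2² = -4 cm; v ends -12 cm/s.
2–8 s: v starts -12 cm/s; Δx = -12·6 + ½·6·6² = 36 cm; v ends 24 cm/s.
8–11 s: v starts 24 cm/s; Δx = 24·3 + ½·5·3² = 94.5 cm; v ends 39 cm/s.
11–14 s: v starts 39 cm/s; Δx = 39·3 + ½·-9·3² = 76.5 cm; v ends 12 cm/s.
x(14) = -8 + Σ Δx = 195 cm.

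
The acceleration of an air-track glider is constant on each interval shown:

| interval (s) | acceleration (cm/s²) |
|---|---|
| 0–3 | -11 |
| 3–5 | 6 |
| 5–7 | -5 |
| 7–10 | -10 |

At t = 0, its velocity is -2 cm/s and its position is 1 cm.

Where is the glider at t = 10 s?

-312.5 cm

On each constant-a segment, Δv = aΔt and Δx = v₀Δt + ½aΔt²; chain segment to segment.
0–3 s: v starts -2 cm/s; Δx = -2·3 + ½·-11·3² = -55.5 cm; v ends -35 cm/s.
3–5 s: v starts -35 cm/s; Δx = -35·2 + ½·6·2² = -58 cm; v ends -23 cm/s.
5–7 s: v starts -23 cm/s; Δx = -23·2 + ½·-5·2² = -56 cm; v ends -33 cm/s.
7–10 s: v starts -33 cm/s; Δx = -33·3 + ½·-10·3² = -144 cm; v ends -63 cm/s.
x(10) = 1 + Σ Δx = -312.5 cm.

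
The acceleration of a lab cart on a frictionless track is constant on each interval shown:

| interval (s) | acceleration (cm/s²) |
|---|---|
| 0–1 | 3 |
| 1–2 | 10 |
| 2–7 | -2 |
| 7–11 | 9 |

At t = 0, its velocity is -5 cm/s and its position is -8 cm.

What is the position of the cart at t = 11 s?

70.5 cm

On each constant-a segment, Δv = aΔt and Δx = v₀Δt + ½aΔt²; chain segment to segment.
0–1 s: v starts -5 cm/s; Δx = -5·1 + ½·3·1² = -3.5 cm; v ends -2 cm/s.
1–2 s: v starts -2 cm/s; Δx = -2·1 + ½·10·1² = 3 cm; v ends 8 cm/s.
2–7 s: v starts 8 cm/s; Δx = 8·5 + ½·-2·5² = 15 cm; v ends -2 cm/s.
7–11 s: v starts -2 cm/s; Δx = -2·4 + ½·9·4² = 64 cm; v ends 34 cm/s.
x(11) = -8 + Σ Δx = 70.5 cm.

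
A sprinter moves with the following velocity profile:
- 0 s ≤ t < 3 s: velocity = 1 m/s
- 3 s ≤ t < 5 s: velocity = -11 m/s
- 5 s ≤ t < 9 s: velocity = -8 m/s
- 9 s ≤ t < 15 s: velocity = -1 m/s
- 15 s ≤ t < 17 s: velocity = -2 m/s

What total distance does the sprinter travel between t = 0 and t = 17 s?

Distance (not displacement) is the total path length: add the absolute areas under v-t.
0–3 s: |1| × 3 = 3 m
3–5 s: |-11| × 2 = 22 m
5–9 s: |-8| × 4 = 32 m
9–15 s: |-1| × 6 = 6 m
15–17 s: |-2| × 2 = 4 m
Total distance = 67 m

67 m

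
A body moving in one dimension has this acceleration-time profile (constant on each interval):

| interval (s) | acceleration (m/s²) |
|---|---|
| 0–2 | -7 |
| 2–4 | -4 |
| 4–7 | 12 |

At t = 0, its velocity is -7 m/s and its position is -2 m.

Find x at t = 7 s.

-113 m

On each constant-a segment, Δv = aΔt and Δx = v₀Δt + ½aΔt²; chain segment to segment.
0–2 s: v starts -7 m/s; Δx = -7·2 + ½·-7·2² = -28 m; v ends -21 m/s.
2–4 s: v starts -21 m/s; Δx = -21·2 + ½·-4·2² = -50 m; v ends -29 m/s.
4–7 s: v starts -29 m/s; Δx = -29·3 + ½·12·3² = -33 m; v ends 7 m/s.
x(7) = -2 + Σ Δx = -113 m.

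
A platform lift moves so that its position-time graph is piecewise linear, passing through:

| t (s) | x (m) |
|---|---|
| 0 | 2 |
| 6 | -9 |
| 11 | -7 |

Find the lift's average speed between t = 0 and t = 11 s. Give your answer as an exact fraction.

Average speed = (total path length)/(elapsed time); on a piecewise-linear x-t graph the path length is Σ|Δx|.
0–6 s: |Δx| = |-9 − 2| = 11 m
6–11 s: |Δx| = |-7 − -9| = 2 m
Total path = 13 m; average speed = 13/11 = 13/11 m/s.

13/11 m/s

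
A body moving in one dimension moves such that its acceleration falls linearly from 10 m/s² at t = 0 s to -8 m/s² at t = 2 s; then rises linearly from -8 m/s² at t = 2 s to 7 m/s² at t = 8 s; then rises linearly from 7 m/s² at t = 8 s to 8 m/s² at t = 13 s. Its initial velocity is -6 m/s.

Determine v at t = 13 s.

30.5 m/s

Δv equals the area under the a-t graph; then v = v₀ + Δv.
0–2 s: ½(10 + -8)(2) = 2 m/s
2–8 s: ½(-8 + 7)(6) = -3 m/s
8–13 s: ½(7 + 8)(5) = 37.5 m/s
Δv = 36.5 m/s, so v(13) = -6 + (36.5) = 30.5 m/s.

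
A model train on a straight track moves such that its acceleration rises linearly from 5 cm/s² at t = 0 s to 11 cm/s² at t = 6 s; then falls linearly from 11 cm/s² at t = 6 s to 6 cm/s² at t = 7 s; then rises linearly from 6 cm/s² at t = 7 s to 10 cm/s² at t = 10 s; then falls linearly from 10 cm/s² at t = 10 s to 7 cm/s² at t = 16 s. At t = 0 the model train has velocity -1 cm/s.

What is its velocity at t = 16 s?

130.5 cm/s

Δv equals the area under the a-t graph; then v = v₀ + Δv.
0–6 s: ½(5 + 11)(6) = 48 cm/s
6–7 s: ½(11 + 6)(1) = 8.5 cm/s
7–10 s: ½(6 + 10)(3) = 24 cm/s
10–16 s: ½(10 + 7)(6) = 51 cm/s
Δv = 131.5 cm/s, so v(16) = -1 + (131.5) = 130.5 cm/s.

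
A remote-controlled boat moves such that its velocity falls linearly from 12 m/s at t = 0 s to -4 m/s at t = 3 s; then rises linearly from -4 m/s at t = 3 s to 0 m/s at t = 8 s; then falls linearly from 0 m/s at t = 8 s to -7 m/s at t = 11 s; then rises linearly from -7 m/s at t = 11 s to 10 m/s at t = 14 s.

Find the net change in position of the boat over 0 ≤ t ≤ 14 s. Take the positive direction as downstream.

Displacement is the signed area under the v-t curve.
0–3 s: ½(12 + -4)(3) = 12 m
3–8 s: ½(-4 + 0)(5) = -10 m
8–11 s: ½(0 + -7)(3) = -10.5 m
11–14 s: ½(-7 + 10)(3) = 4.5 m
Net displacement = -4 m

-4 m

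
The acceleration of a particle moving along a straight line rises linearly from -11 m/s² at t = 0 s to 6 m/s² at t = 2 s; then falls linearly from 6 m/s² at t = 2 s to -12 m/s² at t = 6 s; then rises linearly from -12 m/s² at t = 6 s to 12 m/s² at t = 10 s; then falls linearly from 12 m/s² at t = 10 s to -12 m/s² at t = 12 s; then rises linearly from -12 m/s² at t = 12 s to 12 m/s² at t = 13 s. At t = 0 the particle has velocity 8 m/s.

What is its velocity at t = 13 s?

-9 m/s

Δv equals the area under the a-t graph; then v = v₀ + Δv.
0–2 s: ½(-11 + 6)(2) = -5 m/s
2–6 s: ½(6 + -12)(4) = -12 m/s
6–10 s: ½(-12 + 12)(4) = 0 m/s
10–12 s: ½(12 + -12)(2) = 0 m/s
12–13 s: ½(-12 + 12)(1) = 0 m/s
Δv = -17 m/s, so v(13) = 8 + (-17) = -9 m/s.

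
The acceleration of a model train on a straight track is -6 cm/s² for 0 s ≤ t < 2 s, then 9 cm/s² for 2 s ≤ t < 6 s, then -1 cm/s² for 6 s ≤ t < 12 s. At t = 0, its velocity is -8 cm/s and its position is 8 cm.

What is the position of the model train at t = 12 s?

50 cm

On each constant-a segment, Δv = aΔt and Δx = v₀Δt + ½aΔt²; chain segment to segment.
0–2 s: v starts -8 cm/s; Δx = -8·2 + ½·-6·2² = -28 cm; v ends -20 cm/s.
2–6 s: v starts -20 cm/s; Δx = -20·4 + ½·9·4² = -8 cm; v ends 16 cm/s.
6–12 s: v starts 16 cm/s; Δx = 16·6 + ½·-1·6² = 78 cm; v ends 10 cm/s.
x(12) = 8 + Σ Δx = 50 cm.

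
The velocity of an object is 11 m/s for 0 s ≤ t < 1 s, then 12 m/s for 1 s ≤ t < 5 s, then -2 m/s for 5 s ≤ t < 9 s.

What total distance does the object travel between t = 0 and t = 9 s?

Distance (not displacement) is the total path length: add the absolute areas under v-t.
0–1 s: |11| × 1 = 11 m
1–5 s: |12| × 4 = 48 m
5–9 s: |-2| × 4 = 8 m
Total distance = 67 m

67 m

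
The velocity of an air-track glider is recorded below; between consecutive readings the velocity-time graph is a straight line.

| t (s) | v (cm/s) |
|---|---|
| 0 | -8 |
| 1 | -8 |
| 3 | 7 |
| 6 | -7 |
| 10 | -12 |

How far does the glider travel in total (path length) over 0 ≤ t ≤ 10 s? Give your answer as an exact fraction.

Total distance travelled is ∫|v| dt — sum the magnitudes of each area piece.
0–1 s: |-8| × 1 = 8 cm
1–3 s: v = 0 at t = 31/15 s; triangle areas 64/15 + 49/15 = 113/15 cm
3–6 s: v = 0 at t = 4.5 s; triangle areas 5.25 + 5.25 = 10.5 cm
6–10 s: |½(-7 + -12)(4)| = 38 cm
Total distance = 1921/30 cm

1921/30 cm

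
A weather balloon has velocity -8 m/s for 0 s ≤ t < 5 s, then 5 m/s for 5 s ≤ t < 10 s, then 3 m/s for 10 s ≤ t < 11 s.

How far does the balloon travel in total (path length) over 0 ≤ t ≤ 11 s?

Total distance travelled is ∫|v| dt — sum the magnitudes of each area piece.
0–5 s: |-8| × 5 = 40 m
5–10 s: |5| × 5 = 25 m
10–11 s: |3| × 1 = 3 m
Total distance = 68 m

68 m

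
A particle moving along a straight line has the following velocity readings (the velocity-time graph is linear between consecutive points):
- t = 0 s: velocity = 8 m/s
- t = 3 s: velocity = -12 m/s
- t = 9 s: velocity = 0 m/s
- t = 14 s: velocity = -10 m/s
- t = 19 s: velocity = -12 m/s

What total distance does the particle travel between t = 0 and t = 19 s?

Total distance travelled is ∫|v| dt — sum the magnitudes of each area piece.
0–3 s: v = 0 at t = 1.2 s; triangle areas 4.8 + 10.8 = 15.6 m
3–9 s: |½(-12 + 0)(6)| = 36 m
9–14 s: |½(0 + -10)(5)| = 25 m
14–19 s: |½(-10 + -12)(5)| = 55 m
Total distance = 131.6 m

131.6 m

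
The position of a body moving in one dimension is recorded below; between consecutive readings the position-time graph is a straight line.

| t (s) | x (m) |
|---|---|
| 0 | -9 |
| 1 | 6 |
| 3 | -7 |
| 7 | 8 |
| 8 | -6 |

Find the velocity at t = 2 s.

Velocity is the slope of the x-t graph on 1–3 s: (-7 − 6)/(3 − 1) = -6.5 m/s.

-6.5 m/s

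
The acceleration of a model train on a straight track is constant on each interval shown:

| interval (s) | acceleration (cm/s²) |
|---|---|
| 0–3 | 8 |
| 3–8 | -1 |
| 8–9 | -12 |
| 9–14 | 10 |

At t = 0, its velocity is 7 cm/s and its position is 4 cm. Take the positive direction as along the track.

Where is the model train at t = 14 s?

418.5 cm

On each constant-a segment, Δv = aΔt and Δx = v₀Δt + ½aΔt²; chain segment to segment.
0–3 s: v starts 7 cm/s; Δx = 7·3 + ½·8·3² = 57 cm; v ends 31 cm/s.
3–8 s: v starts 31 cm/s; Δx = 31·5 + ½·-1·5² = 142.5 cm; v ends 26 cm/s.
8–9 s: v starts 26 cm/s; Δx = 26·1 + ½·-12·1² = 20 cm; v ends 14 cm/s.
9–14 s: v starts 14 cm/s; Δx = 14·5 + ½·10·5² = 195 cm; v ends 64 cm/s.
x(14) = 4 + Σ Δx = 418.5 cm.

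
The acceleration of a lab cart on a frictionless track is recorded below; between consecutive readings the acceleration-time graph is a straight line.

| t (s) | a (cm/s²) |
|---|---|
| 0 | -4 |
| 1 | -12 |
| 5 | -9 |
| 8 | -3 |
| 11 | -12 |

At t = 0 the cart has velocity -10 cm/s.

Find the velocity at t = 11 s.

-100.5 cm/s

Δv equals the area under the a-t graph; then v = v₀ + Δv.
0–1 s: ½(-4 + -12)(1) = -8 cm/s
1–5 s: ½(-12 + -9)(4) = -42 cm/s
5–8 s: ½(-9 + -3)(3) = -18 cm/s
8–11 s: ½(-3 + -12)(3) = -22.5 cm/s
Δv = -90.5 cm/s, so v(11) = -10 + (-90.5) = -100.5 cm/s.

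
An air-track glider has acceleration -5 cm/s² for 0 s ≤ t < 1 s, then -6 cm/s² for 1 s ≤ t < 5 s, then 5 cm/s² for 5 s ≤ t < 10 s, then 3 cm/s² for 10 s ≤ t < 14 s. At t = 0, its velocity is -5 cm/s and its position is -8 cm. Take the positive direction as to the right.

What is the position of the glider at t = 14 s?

On each constant-a segment, Δv = aΔt and Δx = v₀Δt + ½aΔt²; chain segment to segment.
0–1 s: v starts -5 cm/s; Δx = -5·1 + ½·-5·1² = -7.5 cm; v ends -10 cm/s.
1–5 s: v starts -10 cm/s; Δx = -10·4 + ½·-6·4² = -88 cm; v ends -34 cm/s.
5–10 s: v starts -34 cm/s; Δx = -34·5 + ½·5·5² = -107.5 cm; v ends -9 cm/s.
10–14 s: v starts -9 cm/s; Δx = -9·4 + ½·3·4² = -12 cm; v ends 3 cm/s.
x(14) = -8 + Σ Δx = -223 cm.

-223 cm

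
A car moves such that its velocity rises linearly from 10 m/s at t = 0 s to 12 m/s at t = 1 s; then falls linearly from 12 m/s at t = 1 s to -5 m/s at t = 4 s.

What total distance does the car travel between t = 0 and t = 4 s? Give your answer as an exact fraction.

881/34 m

Distance (not displacement) is the total path length: add the absolute areas under v-t.
0–1 s: |½(10 + 12)(1)| = 11 m
1–4 s: v = 0 at t = 53/17 s; triangle areas 216/17 + 75/34 = 507/34 m
Total distance = 881/34 m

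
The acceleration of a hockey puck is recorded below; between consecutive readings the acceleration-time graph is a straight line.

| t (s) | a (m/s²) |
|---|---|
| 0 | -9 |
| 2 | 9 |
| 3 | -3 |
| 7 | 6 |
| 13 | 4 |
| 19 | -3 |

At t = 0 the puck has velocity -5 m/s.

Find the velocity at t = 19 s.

37 m/s

Δv equals the area under the a-t graph; then v = v₀ + Δv.
0–2 s: ½(-9 + 9)(2) = 0 m/s
2–3 s: ½(9 + -3)(1) = 3 m/s
3–7 s: ½(-3 + 6)(4) = 6 m/s
7–13 s: ½(6 + 4)(6) = 30 m/s
13–19 s: ½(4 + -3)(6) = 3 m/s
Δv = 42 m/s, so v(19) = -5 + (42) = 37 m/s.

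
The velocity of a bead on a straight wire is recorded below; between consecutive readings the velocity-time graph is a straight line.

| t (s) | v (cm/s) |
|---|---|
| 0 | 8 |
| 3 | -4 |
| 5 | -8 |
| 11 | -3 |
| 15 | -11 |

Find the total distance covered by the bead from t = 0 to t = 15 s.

83 cm

Distance (not displacement) is the total path length: add the absolute areas under v-t.
0–3 s: v = 0 at t = 2 s; triangle areas 8 + 2 = 10 cm
3–5 s: |½(-4 + -8)(2)| = 12 cm
5–11 s: |½(-8 + -3)(6)| = 33 cm
11–15 s: |½(-3 + -11)(4)| = 28 cm
Total distance = 83 cm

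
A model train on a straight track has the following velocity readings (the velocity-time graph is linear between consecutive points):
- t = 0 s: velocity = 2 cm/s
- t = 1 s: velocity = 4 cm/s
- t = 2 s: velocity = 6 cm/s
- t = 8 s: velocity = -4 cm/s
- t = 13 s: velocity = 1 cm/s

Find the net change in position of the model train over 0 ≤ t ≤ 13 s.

6.5 cm

Displacement is the signed area under the v-t curve.
0–1 s: ½(2 + 4)(1) = 3 cm
1–2 s: ½(4 + 6)(1) = 5 cm
2–8 s: ½(6 + -4)(6) = 6 cm
8–13 s: ½(-4 + 1)(5) = -7.5 cm
Net displacement = 6.5 cm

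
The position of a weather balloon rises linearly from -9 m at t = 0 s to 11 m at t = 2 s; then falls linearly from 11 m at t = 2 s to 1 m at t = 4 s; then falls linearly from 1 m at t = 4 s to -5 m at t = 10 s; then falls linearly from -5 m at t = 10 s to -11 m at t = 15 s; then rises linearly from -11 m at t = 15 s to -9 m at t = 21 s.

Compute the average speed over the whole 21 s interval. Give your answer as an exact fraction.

44/21 m/s

Average speed = (total path length)/(elapsed time); on a piecewise-linear x-t graph the path length is Σ|Δx|.
0–2 s: |Δx| = |11 − -9| = 20 m
2–4 s: |Δx| = |1 − 11| = 10 m
4–10 s: |Δx| = |-5 − 1| = 6 m
10–15 s: |Δx| = |-11 − -5| = 6 m
15–21 s: |Δx| = |-9 − -11| = 2 m
Total path = 44 m; average speed = 44/21 = 44/21 m/s.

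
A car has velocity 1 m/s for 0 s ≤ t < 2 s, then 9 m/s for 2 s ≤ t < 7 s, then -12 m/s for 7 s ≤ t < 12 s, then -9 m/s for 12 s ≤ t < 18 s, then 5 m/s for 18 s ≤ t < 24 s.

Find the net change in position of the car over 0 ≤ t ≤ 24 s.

-37 m

Displacement is the signed area under the v-t curve.
0–2 s: 1 × 2 = 2 m
2–7 s: 9 × 5 = 45 m
7–12 s: -12 × 5 = -60 m
12–18 s: -9 × 6 = -54 m
18–24 s: 5 × 6 = 30 m
Net displacement = -37 m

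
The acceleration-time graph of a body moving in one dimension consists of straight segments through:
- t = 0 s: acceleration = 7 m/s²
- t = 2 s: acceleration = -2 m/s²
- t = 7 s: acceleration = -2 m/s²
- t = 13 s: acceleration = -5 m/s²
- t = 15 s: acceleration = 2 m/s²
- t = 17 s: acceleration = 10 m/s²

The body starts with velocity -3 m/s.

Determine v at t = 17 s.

Δv equals the area under the a-t graph; then v = v₀ + Δv.
0–2 s: ½(7 + -2)(2) = 5 m/s
2–7 s: -2 × 5 = -10 m/s
7–13 s: ½(-2 + -5)(6) = -21 m/s
13–15 s: ½(-5 + 2)(2) = -3 m/s
15–17 s: ½(2 + 10)(2) = 12 m/s
Δv = -17 m/s, so v(17) = -3 + (-17) = -20 m/s.

-20 m/s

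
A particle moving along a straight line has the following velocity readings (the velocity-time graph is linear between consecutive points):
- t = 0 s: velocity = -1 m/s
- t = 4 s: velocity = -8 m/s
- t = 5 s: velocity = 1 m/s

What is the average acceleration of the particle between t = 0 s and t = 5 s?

0.4 m/s²

Average acceleration = Δv/Δt = (1 − -1)/(5 − 0) = 0.4 m/s².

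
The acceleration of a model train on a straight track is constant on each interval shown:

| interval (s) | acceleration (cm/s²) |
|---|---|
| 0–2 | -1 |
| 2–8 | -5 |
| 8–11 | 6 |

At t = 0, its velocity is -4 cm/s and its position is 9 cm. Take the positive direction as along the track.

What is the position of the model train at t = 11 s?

-208 cm

On each constant-a segment, Δv = aΔt and Δx = v₀Δt + ½aΔt²; chain segment to segment.
0–2 s: v starts -4 cm/s; Δx = -4·2 + ½·-1·2² = -10 cm; v ends -6 cm/s.
2–8 s: v starts -6 cm/s; Δx = -6·6 + ½·-5·6² = -126 cm; v ends -36 cm/s.
8–11 s: v starts -36 cm/s; Δx = -36·3 + ½·6·3² = -81 cm; v ends -18 cm/s.
x(11) = 9 + Σ Δx = -208 cm.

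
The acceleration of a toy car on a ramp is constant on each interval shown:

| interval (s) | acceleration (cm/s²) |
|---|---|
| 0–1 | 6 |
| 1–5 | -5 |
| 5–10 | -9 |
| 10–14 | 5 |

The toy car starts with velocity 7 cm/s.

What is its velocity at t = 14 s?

Δv equals the area under the a-t graph; then v = v₀ + Δv.
0–1 s: 6 × 1 = 6 cm/s
1–5 s: -5 × 4 = -20 cm/s
5–10 s: -9 × 5 = -45 cm/s
10–14 s: 5 × 4 = 20 cm/s
Δv = -39 cm/s, so v(14) = 7 + (-39) = -32 cm/s.

-32 cm/s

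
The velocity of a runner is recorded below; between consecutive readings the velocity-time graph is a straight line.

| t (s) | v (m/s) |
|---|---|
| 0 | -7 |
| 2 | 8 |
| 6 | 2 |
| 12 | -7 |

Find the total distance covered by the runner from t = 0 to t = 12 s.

45.2 m

Total distance travelled is ∫|v| dt — sum the magnitudes of each area piece.
0–2 s: v = 0 at t = 14/15 s; triangle areas 49/15 + 64/15 = 113/15 m
2–6 s: |½(8 + 2)(4)| = 20 m
6–12 s: v = 0 at t = 22/3 s; triangle areas 4/3 + 49/3 = 53/3 m
Total distance = 45.2 m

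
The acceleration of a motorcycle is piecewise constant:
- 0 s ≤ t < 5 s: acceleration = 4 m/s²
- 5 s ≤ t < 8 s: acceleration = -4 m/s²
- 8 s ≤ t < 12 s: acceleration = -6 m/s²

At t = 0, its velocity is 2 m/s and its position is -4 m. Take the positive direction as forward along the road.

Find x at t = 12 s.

96 m

On each constant-a segment, Δv = aΔt and Δx = v₀Δt + ½aΔt²; chain segment to segment.
0–5 s: v starts 2 m/s; Δx = 2·5 + ½·4·5² = 60 m; v ends 22 m/s.
5–8 s: v starts 22 m/s; Δx = 22·3 + ½·-4·3² = 48 m; v ends 10 m/s.
8–12 s: v starts 10 m/s; Δx = 10·4 + ½·-6·4² = -8 m; v ends -14 m/s.
x(12) = -4 + Σ Δx = 96 m.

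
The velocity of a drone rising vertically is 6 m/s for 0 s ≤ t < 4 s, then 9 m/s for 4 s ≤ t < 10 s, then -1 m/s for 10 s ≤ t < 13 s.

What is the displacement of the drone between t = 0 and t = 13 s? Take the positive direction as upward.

75 m

Displacement is the signed area under the v-t curve.
0–4 s: 6 × 4 = 24 m
4–10 s: 9 × 6 = 54 m
10–13 s: -1 × 3 = -3 m
Net displacement = 75 m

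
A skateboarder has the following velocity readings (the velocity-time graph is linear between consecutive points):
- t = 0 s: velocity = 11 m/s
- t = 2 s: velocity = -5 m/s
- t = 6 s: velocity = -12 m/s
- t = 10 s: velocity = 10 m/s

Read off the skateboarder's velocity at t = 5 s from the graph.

-10.25 m/s

On 2–6 s the graph is linear from -5 to -12 m/s: v(5) = -5 + (-12 − -5)·(5 − 2)/(6 − 2) = -10.25 m/s.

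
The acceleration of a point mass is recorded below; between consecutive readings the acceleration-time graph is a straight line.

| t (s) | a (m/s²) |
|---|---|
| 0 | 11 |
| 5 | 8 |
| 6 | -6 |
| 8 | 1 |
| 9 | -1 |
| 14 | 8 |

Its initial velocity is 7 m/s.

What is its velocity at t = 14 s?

Δv equals the area under the a-t graph; then v = v₀ + Δv.
0–5 s: ½(11 + 8)(5) = 47.5 m/s
5–6 s: ½(8 + -6)(1) = 1 m/s
6–8 s: ½(-6 + 1)(2) = -5 m/s
8–9 s: ½(1 + -1)(1) = 0 m/s
9–14 s: ½(-1 + 8)(5) = 17.5 m/s
Δv = 61 m/s, so v(14) = 7 + (61) = 68 m/s.

68 m/s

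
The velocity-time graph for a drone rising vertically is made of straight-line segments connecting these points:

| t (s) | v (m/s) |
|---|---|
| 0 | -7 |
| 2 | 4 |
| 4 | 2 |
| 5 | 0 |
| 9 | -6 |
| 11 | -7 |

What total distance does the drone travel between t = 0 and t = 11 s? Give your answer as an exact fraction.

Distance (not displacement) is the total path length: add the absolute areas under v-t.
0–2 s: v = 0 at t = 14/11 s; triangle areas 49/11 + 16/11 = 65/11 m
2–4 s: |½(4 + 2)(2)| = 6 m
4–5 s: |½(2 + 0)(1)| = 1 m
5–9 s: |½(0 + -6)(4)| = 12 m
9–11 s: |½(-6 + -7)(2)| = 13 m
Total distance = 417/11 m

417/11 m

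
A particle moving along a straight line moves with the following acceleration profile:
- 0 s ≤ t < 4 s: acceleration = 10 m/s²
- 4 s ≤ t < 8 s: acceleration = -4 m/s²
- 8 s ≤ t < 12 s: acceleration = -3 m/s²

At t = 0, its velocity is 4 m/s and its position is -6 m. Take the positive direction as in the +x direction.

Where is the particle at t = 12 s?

On each constant-a segment, Δv = aΔt and Δx = v₀Δt + ½aΔt²; chain segment to segment.
0–4 s: v starts 4 m/s; Δx = 4·4 + ½·10·4² = 96 m; v ends 44 m/s.
4–8 s: v starts 44 m/s; Δx = 44·4 + ½·-4·4² = 144 m; v ends 28 m/s.
8–12 s: v starts 28 m/s; Δx = 28·4 + ½·-3·4² = 88 m; v ends 16 m/s.
x(12) = -6 + Σ Δx = 322 m.

322 m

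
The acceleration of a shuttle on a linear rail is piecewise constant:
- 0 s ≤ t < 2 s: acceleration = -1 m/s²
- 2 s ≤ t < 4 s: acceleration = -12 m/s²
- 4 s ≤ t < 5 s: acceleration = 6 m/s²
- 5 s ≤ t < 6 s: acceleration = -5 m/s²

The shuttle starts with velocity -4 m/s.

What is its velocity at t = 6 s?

Δv equals the area under the a-t graph; then v = v₀ + Δv.
0–2 s: -1 × 2 = -2 m/s
2–4 s: -12 × 2 = -24 m/s
4–5 s: 6 × 1 = 6 m/s
5–6 s: -5 × 1 = -5 m/s
Δv = -25 m/s, so v(6) = -4 + (-25) = -29 m/s.

-29 m/s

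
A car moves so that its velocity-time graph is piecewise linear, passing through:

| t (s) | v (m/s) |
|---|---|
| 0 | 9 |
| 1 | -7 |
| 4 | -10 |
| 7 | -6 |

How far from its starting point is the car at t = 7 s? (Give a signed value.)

-48.5 m

Displacement is the signed area under the v-t curve.
0–1 s: ½(9 + -7)(1) = 1 m
1–4 s: ½(-7 + -10)(3) = -25.5 m
4–7 s: ½(-10 + -6)(3) = -24 m
Net displacement = -48.5 m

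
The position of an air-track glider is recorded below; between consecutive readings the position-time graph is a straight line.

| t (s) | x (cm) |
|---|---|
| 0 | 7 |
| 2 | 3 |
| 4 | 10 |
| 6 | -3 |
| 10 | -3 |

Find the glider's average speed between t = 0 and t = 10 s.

Average speed = (total path length)/(elapsed time); on a piecewise-linear x-t graph the path length is Σ|Δx|.
0–2 s: |Δx| = |3 − 7| = 4 cm
2–4 s: |Δx| = |10 − 3| = 7 cm
4–6 s: |Δx| = |-3 − 10| = 13 cm
6–10 s: |Δx| = |-3 − -3| = 0 cm
Total path = 24 cm; average speed = 24/10 = 2.4 cm/s.

2.4 cm/s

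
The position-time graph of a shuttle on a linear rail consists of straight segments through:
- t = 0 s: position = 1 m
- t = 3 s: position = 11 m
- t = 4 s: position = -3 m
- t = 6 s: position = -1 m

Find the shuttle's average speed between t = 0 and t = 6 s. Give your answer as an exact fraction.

13/3 m/s

Average speed = (total path length)/(elapsed time); on a piecewise-linear x-t graph the path length is Σ|Δx|.
0–3 s: |Δx| = |11 − 1| = 10 m
3–4 s: |Δx| = |-3 − 11| = 14 m
4–6 s: |Δx| = |-1 − -3| = 2 m
Total path = 26 m; average speed = 26/6 = 13/3 m/s.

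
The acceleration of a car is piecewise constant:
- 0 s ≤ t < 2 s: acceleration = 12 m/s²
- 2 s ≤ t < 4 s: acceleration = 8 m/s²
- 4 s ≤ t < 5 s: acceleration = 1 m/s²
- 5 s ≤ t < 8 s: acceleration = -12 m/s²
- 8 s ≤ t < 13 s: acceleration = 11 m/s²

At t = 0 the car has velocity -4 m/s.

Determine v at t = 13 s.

56 m/s

Δv equals the area under the a-t graph; then v = v₀ + Δv.
0–2 s: 12 × 2 = 24 m/s
2–4 s: 8 × 2 = 16 m/s
4–5 s: 1 × 1 = 1 m/s
5–8 s: -12 × 3 = -36 m/s
8–13 s: 11 × 5 = 55 m/s
Δv = 60 m/s, so v(13) = -4 + (60) = 56 m/s.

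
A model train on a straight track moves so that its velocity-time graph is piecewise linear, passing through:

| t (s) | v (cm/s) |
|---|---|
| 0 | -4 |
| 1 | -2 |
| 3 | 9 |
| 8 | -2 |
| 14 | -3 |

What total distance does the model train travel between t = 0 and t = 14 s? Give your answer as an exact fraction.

Total distance travelled is ∫|v| dt — sum the magnitudes of each area piece.
0–1 s: |½(-4 + -2)(1)| = 3 cm
1–3 s: v = 0 at t = 15/11 s; triangle areas 4/11 + 81/11 = 85/11 cm
3–8 s: v = 0 at t = 78/11 s; triangle areas 405/22 + 10/11 = 425/22 cm
8–14 s: |½(-2 + -3)(6)| = 15 cm
Total distance = 991/22 cm

991/22 cm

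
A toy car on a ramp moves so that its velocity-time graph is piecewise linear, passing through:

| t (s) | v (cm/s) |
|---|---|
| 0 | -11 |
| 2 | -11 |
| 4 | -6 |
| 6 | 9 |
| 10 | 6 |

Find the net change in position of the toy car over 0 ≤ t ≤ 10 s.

Displacement is the signed area under the v-t curve.
0–2 s: -11 × 2 = -22 cm
2–4 s: ½(-11 + -6)(2) = -17 cm
4–6 s: ½(-6 + 9)(2) = 3 cm
6–10 s: ½(9 + 6)(4) = 30 cm
Net displacement = -6 cm

-6 cm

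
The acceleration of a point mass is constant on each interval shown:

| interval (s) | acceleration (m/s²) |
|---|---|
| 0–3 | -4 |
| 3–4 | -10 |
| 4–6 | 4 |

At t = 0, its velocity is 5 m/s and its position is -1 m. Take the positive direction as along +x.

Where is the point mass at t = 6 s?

On each constant-a segment, Δv = aΔt and Δx = v₀Δt + ½aΔt²; chain segment to segment.
0–3 s: v starts 5 m/s; Δx = 5·3 + ½·-4·3² = -3 m; v ends -7 m/s.
3–4 s: v starts -7 m/s; Δx = -7·1 + ½·-10·1² = -12 m; v ends -17 m/s.
4–6 s: v starts -17 m/s; Δx = -17·2 + ½·4·2² = -26 m; v ends -9 m/s.
x(6) = -1 + Σ Δx = -42 m.

-42 m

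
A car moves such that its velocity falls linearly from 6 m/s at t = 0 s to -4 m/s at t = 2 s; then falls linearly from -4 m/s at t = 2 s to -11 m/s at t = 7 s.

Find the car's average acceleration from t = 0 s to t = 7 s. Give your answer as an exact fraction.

Average acceleration = Δv/Δt = (-11 − 6)/(7 − 0) = -17/7 m/s².

-17/7 m/s²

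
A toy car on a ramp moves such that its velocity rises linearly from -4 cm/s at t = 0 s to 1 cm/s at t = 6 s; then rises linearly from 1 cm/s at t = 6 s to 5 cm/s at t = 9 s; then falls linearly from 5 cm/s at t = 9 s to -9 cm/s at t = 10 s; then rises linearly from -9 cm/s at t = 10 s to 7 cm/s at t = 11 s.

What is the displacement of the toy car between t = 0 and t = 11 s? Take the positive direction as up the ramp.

Net displacement equals the area under the velocity-time graph (areas below the axis count negative).
0–6 s: ½(-4 + 1)(6) = -9 cm
6–9 s: ½(1 + 5)(3) = 9 cm
9–10 s: ½(5 + -9)(1) = -2 cm
10–11 s: ½(-9 + 7)(1) = -1 cm
Net displacement = -3 cm

-3 cm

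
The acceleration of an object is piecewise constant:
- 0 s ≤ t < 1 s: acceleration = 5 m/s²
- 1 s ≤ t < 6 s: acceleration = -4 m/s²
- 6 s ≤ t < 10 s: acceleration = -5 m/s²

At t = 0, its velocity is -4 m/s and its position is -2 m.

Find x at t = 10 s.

On each constant-a segment, Δv = aΔt and Δx = v₀Δt + ½aΔt²; chain segment to segment.
0–1 s: v starts -4 m/s; Δx = -4·1 + ½·5·1² = -1.5 m; v ends 1 m/s.
1–6 s: v starts 1 m/s; Δx = 1·5 + ½·-4·5² = -45 m; v ends -19 m/s.
6–10 s: v starts -19 m/s; Δx = -19·4 + ½·-5·4² = -116 m; v ends -39 m/s.
x(10) = -2 + Σ Δx = -164.5 m.

-164.5 m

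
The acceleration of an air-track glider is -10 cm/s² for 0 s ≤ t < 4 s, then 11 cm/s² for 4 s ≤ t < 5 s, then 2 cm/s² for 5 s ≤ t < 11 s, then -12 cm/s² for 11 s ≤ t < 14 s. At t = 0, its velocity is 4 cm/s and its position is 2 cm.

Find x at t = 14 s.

-299.5 cm

On each constant-a segment, Δv = aΔt and Δx = v₀Δt + ½aΔt²; chain segment to segment.
0–4 s: v starts 4 cm/s; Δx = 4·4 + ½·-10·4² = -64 cm; v ends -36 cm/s.
4–5 s: v starts -36 cm/s; Δx = -36·1 + ½·11·1² = -30.5 cm; v ends -25 cm/s.
5–11 s: v starts -25 cm/s; Δx = -25·6 + ½·2·6² = -114 cm; v ends -13 cm/s.
11–14 s: v starts -13 cm/s; Δx = -13·3 + ½·-12·3² = -93 cm; v ends -49 cm/s.
x(14) = 2 + Σ Δx = -299.5 cm.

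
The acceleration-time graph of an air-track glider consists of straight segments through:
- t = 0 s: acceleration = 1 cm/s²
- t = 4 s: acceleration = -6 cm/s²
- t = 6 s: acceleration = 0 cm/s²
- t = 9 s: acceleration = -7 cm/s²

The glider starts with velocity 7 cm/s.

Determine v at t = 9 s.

Δv equals the area under the a-t graph; then v = v₀ + Δv.
0–4 s: ½(1 + -6)(4) = -10 cm/s
4–6 s: ½(-6 + 0)(2) = -6 cm/s
6–9 s: ½(0 + -7)(3) = -10.5 cm/s
Δv = -26.5 cm/s, so v(9) = 7 + (-26.5) = -19.5 cm/s.

-19.5 cm/s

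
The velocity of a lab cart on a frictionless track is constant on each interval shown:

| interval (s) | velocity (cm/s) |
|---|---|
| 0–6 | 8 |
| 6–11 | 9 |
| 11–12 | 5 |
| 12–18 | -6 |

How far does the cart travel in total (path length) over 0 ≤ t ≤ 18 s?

Distance (not displacement) is the total path length: add the absolute areas under v-t.
0–6 s: |8| × 6 = 48 cm
6–11 s: |9| × 5 = 45 cm
11–12 s: |5| × 1 = 5 cm
12–18 s: |-6| × 6 = 36 cm
Total distance = 134 cm

134 cm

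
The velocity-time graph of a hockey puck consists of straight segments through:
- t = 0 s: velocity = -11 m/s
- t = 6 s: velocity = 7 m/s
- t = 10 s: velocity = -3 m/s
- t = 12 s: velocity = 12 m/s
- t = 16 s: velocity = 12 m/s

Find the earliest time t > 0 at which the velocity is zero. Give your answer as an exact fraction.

v changes sign on 0–6 s (from -11 to 7); the graph is linear there, so v = 0 at t = 0 + (11)·(6 − 0)/(7 − -11) = 11/3 s.

t = 11/3 s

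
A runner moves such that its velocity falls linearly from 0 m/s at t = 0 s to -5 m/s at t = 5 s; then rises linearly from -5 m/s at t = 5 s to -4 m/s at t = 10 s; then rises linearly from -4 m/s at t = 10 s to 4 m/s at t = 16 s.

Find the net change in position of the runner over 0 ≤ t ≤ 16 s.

-35 m

Net displacement equals the area under the velocity-time graph (areas below the axis count negative).
0–5 s: ½(0 + -5)(5) = -12.5 m
5–10 s: ½(-5 + -4)(5) = -22.5 m
10–16 s: ½(-4 + 4)(6) = 0 m
Net displacement = -35 m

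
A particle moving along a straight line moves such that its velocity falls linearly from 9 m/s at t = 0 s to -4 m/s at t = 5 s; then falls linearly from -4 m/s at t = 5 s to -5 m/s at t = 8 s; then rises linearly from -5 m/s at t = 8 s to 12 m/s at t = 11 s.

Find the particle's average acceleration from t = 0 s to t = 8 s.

Average acceleration = Δv/Δt = (-5 − 9)/(8 − 0) = -1.75 m/s².

-1.75 m/s²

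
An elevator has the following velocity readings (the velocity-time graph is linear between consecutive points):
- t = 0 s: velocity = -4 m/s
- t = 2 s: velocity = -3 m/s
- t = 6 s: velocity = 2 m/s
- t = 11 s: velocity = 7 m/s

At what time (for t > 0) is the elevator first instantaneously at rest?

v changes sign on 2–6 s (from -3 to 2); the graph is linear there, so v = 0 at t = 2 + (3)·(6 − 2)/(2 − -3) = 4.4 s.

t = 4.4 s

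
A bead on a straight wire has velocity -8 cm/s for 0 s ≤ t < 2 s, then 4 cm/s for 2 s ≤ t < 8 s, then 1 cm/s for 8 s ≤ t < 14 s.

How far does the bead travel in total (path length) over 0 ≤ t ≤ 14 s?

Total distance travelled is ∫|v| dt — sum the magnitudes of each area piece.
0–2 s: |-8| × 2 = 16 cm
2–8 s: |4| × 6 = 24 cm
8–14 s: |1| × 6 = 6 cm
Total distance = 46 cm

46 cm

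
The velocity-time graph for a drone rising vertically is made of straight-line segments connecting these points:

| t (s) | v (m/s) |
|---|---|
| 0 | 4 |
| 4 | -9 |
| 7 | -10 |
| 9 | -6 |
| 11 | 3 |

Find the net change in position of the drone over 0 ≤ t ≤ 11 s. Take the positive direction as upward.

-57.5 m

Net displacement equals the area under the velocity-time graph (areas below the axis count negative).
0–4 s: ½(4 + -9)(4) = -10 m
4–7 s: ½(-9 + -10)(3) = -28.5 m
7–9 s: ½(-10 + -6)(2) = -16 m
9–11 s: ½(-6 + 3)(2) = -3 m
Net displacement = -57.5 m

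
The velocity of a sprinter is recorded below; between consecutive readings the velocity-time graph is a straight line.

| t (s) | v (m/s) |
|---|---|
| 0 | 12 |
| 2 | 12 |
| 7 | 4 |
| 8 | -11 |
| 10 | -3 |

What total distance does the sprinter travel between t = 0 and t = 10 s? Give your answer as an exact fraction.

2477/30 m

Total distance travelled is ∫|v| dt — sum the magnitudes of each area piece.
0–2 s: |12| × 2 = 24 m
2–7 s: |½(12 + 4)(5)| = 40 m
7–8 s: v = 0 at t = 109/15 s; triangle areas 8/15 + 121/30 = 137/30 m
8–10 s: |½(-11 + -3)(2)| = 14 m
Total distance = 2477/30 m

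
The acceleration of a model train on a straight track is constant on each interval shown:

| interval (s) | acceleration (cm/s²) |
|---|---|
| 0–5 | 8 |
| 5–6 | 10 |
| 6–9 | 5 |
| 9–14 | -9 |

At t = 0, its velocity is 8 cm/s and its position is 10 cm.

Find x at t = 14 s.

652 cm

On each constant-a segment, Δv = aΔt and Δx = v₀Δt + ½aΔt²; chain segment to segment.
0–5 s: v starts 8 cm/s; Δx = 8·5 + ½·8·5² = 140 cm; v ends 48 cm/s.
5–6 s: v starts 48 cm/s; Δx = 48·1 + ½·10·1² = 53 cm; v ends 58 cm/s.
6–9 s: v starts 58 cm/s; Δx = 58·3 + ½·5·3² = 196.5 cm; v ends 73 cm/s.
9–14 s: v starts 73 cm/s; Δx = 73·5 + ½·-9·5² = 252.5 cm; v ends 28 cm/s.
x(14) = 10 + Σ Δx = 652 cm.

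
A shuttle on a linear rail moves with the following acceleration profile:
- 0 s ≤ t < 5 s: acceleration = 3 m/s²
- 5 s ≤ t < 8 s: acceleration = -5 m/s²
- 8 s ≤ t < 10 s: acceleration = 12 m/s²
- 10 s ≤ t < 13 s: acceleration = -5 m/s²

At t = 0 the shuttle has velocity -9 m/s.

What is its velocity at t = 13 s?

Δv equals the area under the a-t graph; then v = v₀ + Δv.
0–5 s: 3 × 5 = 15 m/s
5–8 s: -5 × 3 = -15 m/s
8–10 s: 12 × 2 = 24 m/s
10–13 s: -5 × 3 = -15 m/s
Δv = 9 m/s, so v(13) = -9 + (9) = 0 m/s.

0 m/s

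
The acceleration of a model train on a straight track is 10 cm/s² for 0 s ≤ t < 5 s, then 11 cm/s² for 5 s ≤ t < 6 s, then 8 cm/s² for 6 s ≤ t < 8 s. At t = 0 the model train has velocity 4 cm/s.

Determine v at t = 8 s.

Δv equals the area under the a-t graph; then v = v₀ + Δv.
0–5 s: 10 × 5 = 50 cm/s
5–6 s: 11 × 1 = 11 cm/s
6–8 s: 8 × 2 = 16 cm/s
Δv = 77 cm/s, so v(8) = 4 + (77) = 81 cm/s.

81 cm/s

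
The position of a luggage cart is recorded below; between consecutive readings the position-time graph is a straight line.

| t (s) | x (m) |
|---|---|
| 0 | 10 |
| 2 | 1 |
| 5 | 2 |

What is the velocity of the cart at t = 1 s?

Velocity is the slope of the x-t graph on 0–2 s: (1 − 10)/(2 − 0) = -4.5 m/s.

-4.5 m/s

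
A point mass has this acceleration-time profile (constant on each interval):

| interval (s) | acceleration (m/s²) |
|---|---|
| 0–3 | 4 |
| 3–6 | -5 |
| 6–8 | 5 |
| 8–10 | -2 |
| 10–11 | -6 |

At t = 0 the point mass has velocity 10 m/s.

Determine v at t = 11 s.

Δv equals the area under the a-t graph; then v = v₀ + Δv.
0–3 s: 4 × 3 = 12 m/s
3–6 s: -5 × 3 = -15 m/s
6–8 s: 5 × 2 = 10 m/s
8–10 s: -2 × 2 = -4 m/s
10–11 s: -6 × 1 = -6 m/s
Δv = -3 m/s, so v(11) = 10 + (-3) = 7 m/s.

7 m/s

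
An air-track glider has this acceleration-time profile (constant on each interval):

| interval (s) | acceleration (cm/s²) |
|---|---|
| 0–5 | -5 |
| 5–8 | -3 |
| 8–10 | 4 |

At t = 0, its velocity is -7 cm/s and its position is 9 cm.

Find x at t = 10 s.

-272 cm

On each constant-a segment, Δv = aΔt and Δx = v₀Δt + ½aΔt²; chain segment to segment.
0–5 s: v starts -7 cm/s; Δx = -7·5 + ½·-5·5² = -97.5 cm; v ends -32 cm/s.
5–8 s: v starts -32 cm/s; Δx = -32·3 + ½·-3·3² = -109.5 cm; v ends -41 cm/s.
8–10 s: v starts -41 cm/s; Δx = -41·2 + ½·4·2² = -74 cm; v ends -33 cm/s.
x(10) = 9 + Σ Δx = -272 cm.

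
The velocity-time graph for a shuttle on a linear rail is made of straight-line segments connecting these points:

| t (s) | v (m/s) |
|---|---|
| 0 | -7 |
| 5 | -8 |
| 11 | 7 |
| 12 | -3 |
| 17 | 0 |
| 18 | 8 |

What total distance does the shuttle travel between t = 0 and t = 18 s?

Distance (not displacement) is the total path length: add the absolute areas under v-t.
0–5 s: |½(-7 + -8)(5)| = 37.5 m
5–11 s: v = 0 at t = 8.2 s; triangle areas 12.8 + 9.8 = 22.6 m
11–12 s: v = 0 at t = 11.7 s; triangle areas 2.45 + 0.45 = 2.9 m
12–17 s: |½(-3 + 0)(5)| = 7.5 m
17–18 s: |½(0 + 8)(1)| = 4 m
Total distance = 74.5 m

74.5 m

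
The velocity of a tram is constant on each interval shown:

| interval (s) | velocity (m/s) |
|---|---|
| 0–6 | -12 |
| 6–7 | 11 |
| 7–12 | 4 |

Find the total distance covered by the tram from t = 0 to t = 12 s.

Distance (not displacement) is the total path length: add the absolute areas under v-t.
0–6 s: |-12| × 6 = 72 m
6–7 s: |11| × 1 = 11 m
7–12 s: |4| × 5 = 20 m
Total distance = 103 m

103 m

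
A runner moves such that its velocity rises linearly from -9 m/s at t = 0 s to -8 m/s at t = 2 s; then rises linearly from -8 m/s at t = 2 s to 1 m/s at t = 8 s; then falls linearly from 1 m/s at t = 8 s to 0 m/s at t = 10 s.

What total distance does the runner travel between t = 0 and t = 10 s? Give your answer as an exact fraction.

Distance (not displacement) is the total path length: add the absolute areas under v-t.
0–2 s: |½(-9 + -8)(2)| = 17 m
2–8 s: v = 0 at t = 22/3 s; triangle areas 64/3 + 1/3 = 65/3 m
8–10 s: |½(1 + 0)(2)| = 1 m
Total distance = 119/3 m

119/3 m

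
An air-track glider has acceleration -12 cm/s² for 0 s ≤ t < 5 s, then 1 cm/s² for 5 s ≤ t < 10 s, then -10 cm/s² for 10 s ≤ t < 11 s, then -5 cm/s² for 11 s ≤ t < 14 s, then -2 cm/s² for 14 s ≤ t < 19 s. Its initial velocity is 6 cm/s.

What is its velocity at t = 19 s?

-84 cm/s

Δv equals the area under the a-t graph; then v = v₀ + Δv.
0–5 s: -12 × 5 = -60 cm/s
5–10 s: 1 × 5 = 5 cm/s
10–11 s: -10 × 1 = -10 cm/s
11–14 s: -5 × 3 = -15 cm/s
14–19 s: -2 × 5 = -10 cm/s
Δv = -90 cm/s, so v(19) = 6 + (-90) = -84 cm/s.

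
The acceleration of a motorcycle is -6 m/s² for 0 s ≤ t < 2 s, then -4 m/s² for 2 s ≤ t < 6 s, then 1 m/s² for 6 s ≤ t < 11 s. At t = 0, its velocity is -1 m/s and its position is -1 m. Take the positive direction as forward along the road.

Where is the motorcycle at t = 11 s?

On each constant-a segment, Δv = aΔt and Δx = v₀Δt + ½aΔt²; chain segment to segment.
0–2 s: v starts -1 m/s; Δx = -1·2 + ½·-6·2² = -14 m; v ends -13 m/s.
2–6 s: v starts -13 m/s; Δx = -13·4 + ½·-4·4² = -84 m; v ends -29 m/s.
6–11 s: v starts -29 m/s; Δx = -29·5 + ½·1·5² = -132.5 m; v ends -24 m/s.
x(11) = -1 + Σ Δx = -231.5 m.

-231.5 m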